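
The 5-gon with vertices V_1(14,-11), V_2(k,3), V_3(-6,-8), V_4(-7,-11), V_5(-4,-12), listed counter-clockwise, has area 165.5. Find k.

The doubled signed area Σ (x_i y_{i+1} − x_{i+1} y_i) is linear in k.
With k=0 it equals 322; the coefficient of k is 3 (from the two edges through V_2).
So 3·k + 322 = 2·165.5 = 331 ⇒ k = 3.

3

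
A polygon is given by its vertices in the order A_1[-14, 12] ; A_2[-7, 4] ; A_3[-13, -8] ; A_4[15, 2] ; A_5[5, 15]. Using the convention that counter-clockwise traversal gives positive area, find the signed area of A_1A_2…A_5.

Apply Gauss's area formula: 2A = Σ (x_i·y_{i+1} − x_{i+1}·y_i), indices taken mod 5.
Cross-terms: 28, 108, 94, 215, 270  ⇒  Σ = 715
Signed area = Σ/2 = 357.5 (positive ⇒ counter-clockwise traversal).

357.5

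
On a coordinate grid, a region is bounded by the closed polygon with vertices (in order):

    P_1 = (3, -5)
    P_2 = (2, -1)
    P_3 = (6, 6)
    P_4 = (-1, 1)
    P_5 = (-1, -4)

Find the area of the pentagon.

Apply the surveyor's formula: 2A = Σ (x_i·y_{i+1} − x_{i+1}·y_i), indices taken mod 5.
P_1→P_2: (3)(-1) − (2)(-5) = 7
P_2→P_3: (2)(6) − (6)(-1) = 18
P_3→P_4: (6)(1) − (-1)(6) = 12
P_4→P_5: (-1)(-4) − (-1)(1) = 5
P_5→P_1: (-1)(-5) − (3)(-4) = 17
Σ = 59
Area = |Σ|/2 = 29.5.

29.5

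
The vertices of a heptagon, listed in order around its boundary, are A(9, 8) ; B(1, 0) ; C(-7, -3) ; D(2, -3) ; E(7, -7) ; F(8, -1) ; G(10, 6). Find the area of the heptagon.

78

Σ = (-8) + (-3) + (27) + (7) + (49) + (58) + (26) = 156
Area = |Σ|/2 = 78.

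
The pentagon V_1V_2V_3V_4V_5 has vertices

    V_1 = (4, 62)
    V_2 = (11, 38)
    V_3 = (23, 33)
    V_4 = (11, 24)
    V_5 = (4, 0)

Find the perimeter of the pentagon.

|V_1V_2| = √((7)² + (-24)²) = √625 = 25
|V_2V_3| = √((12)² + (-5)²) = √169 = 13
|V_3V_4| = √((-12)² + (-9)²) = √225 = 15
|V_4V_5| = √((-7)² + (-24)²) = √625 = 25
|V_5V_1| = √((0)² + (62)²) = √3844 = 62
Perimeter = 25 + 13 + 15 + 25 + 62 = 140.

140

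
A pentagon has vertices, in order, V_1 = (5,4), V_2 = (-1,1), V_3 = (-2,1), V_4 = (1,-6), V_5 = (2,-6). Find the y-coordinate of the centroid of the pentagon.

-0.8

Apply Gauss's area formula. First the cross-terms c_i = x_i·y_{i+1} − x_{i+1}·y_i:
  9, 1, 11, 6, 38  ⇒  2A = 65, A = 32.5.
Then Σ (y_i + y_{i+1})·c_i = -156, so ȳ = -156 / (6·32.5) = -0.8.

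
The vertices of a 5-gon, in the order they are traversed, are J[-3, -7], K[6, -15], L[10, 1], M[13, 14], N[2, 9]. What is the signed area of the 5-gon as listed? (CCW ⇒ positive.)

Σ = (87) + (156) + (127) + (89) + (13) = 472
Signed area = Σ/2 = 236 (positive ⇒ counter-clockwise traversal).

236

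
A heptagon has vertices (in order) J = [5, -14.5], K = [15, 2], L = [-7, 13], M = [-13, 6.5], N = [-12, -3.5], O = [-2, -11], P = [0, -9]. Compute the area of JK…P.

435.75

Cross-terms: 227.5, 209, 123.5, 123.5, 125, 18, 45  ⇒  Σ = 871.5
Area = |Σ|/2 = 435.75.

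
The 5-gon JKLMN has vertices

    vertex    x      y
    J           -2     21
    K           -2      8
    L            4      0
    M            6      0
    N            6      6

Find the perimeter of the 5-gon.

48

|JK| = √((0)² + (-13)²) = √169 = 13
|KL| = √((6)² + (-8)²) = √100 = 10
|LM| = √((2)² + (0)²) = √4 = 2
|MN| = √((0)² + (6)²) = √36 = 6
|NJ| = √((-8)² + (15)²) = √289 = 17
Perimeter = 13 + 10 + 2 + 6 + 17 = 48.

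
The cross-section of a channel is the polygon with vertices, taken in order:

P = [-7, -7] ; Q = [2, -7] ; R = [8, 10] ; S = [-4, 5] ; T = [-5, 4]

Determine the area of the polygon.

145.5

P→Q: (-7)(-7) − (2)(-7) = 63
Q→R: (2)(10) − (8)(-7) = 76
R→S: (8)(5) − (-4)(10) = 80
S→T: (-4)(4) − (-5)(5) = 9
T→P: (-5)(-7) − (-7)(4) = 63
Σ = 291
Area = |Σ|/2 = 145.5.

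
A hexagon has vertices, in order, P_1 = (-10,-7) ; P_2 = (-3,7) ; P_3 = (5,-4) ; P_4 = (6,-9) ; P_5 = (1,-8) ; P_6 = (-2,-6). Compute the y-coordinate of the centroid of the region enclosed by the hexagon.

-591/242

Apply the shoelace formula. First the cross-terms c_i = x_i·y_{i+1} − x_{i+1}·y_i:
  -91, -23, -21, -39, -22, -46  ⇒  2A = -242, A = -121.
Then Σ (y_i + y_{i+1})·c_i = 1773, so ȳ = 1773 / (6·(-121)) = -591/242.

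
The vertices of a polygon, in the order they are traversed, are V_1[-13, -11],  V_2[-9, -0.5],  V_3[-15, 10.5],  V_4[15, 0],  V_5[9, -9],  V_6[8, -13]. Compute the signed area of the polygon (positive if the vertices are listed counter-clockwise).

Apply the surveyor's formula: 2A = Σ (x_i·y_{i+1} − x_{i+1}·y_i), indices taken mod 6.
V_1→V_2: (-13)(-0.5) − (-9)(-11) = -92.5
V_2→V_3: (-9)(10.5) − (-15)(-0.5) = -102
V_3→V_4: (-15)(0) − (15)(10.5) = -157.5
V_4→V_5: (15)(-9) − (9)(0) = -135
V_5→V_6: (9)(-13) − (8)(-9) = -45
V_6→V_1: (8)(-11) − (-13)(-13) = -257
Σ = -789
Signed area = Σ/2 = -394.5 (negative ⇒ clockwise traversal).

-394.5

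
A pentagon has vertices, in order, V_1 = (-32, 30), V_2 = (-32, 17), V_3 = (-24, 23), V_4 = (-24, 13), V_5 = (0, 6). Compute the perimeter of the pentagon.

|V_1V_2| = √((0)² + (-13)²) = √169 = 13
|V_2V_3| = √((8)² + (6)²) = √100 = 10
|V_3V_4| = √((0)² + (-10)²) = √100 = 10
|V_4V_5| = √((24)² + (-7)²) = √625 = 25
|V_5V_1| = √((-32)² + (24)²) = √1600 = 40
Perimeter = 13 + 10 + 10 + 25 + 40 = 98.

98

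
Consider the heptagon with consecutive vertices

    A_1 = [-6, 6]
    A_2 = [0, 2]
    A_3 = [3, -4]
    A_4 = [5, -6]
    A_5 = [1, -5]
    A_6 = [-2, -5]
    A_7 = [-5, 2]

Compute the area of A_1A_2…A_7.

Apply the shoelace (surveyor's) formula: 2A = Σ (x_i·y_{i+1} − x_{i+1}·y_i), indices taken mod 7.
Σ = (-12) + (-6) + (2) + (-19) + (-15) + (-29) + (-18) = -97
Area = |Σ|/2 = 48.5.

48.5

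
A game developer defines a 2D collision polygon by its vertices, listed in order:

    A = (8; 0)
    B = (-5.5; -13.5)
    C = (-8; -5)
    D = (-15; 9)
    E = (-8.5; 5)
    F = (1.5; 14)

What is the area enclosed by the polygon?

286.25

Σ = (-108) + (-80.5) + (-147) + (1.5) + (-126.5) + (-112) = -572.5
Area = |Σ|/2 = 286.25.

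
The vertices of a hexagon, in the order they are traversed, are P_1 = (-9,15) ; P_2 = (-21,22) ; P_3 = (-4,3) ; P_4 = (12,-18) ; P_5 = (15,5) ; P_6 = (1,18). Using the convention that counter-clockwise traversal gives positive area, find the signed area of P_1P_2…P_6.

475

Apply Gauss's area formula: 2A = Σ (x_i·y_{i+1} − x_{i+1}·y_i), indices taken mod 6.
Σ = (117) + (25) + (36) + (330) + (265) + (177) = 950
Signed area = Σ/2 = 475 (positive ⇒ counter-clockwise traversal).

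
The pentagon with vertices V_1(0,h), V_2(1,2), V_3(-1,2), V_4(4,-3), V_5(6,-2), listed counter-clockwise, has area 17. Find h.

The doubled signed area Σ (x_i y_{i+1} − x_{i+1} y_i) is linear in h.
With h=0 it equals 9; the coefficient of h is 5 (from the two edges through V_1).
So 5·h + 9 = 2·17 = 34 ⇒ h = 5.

5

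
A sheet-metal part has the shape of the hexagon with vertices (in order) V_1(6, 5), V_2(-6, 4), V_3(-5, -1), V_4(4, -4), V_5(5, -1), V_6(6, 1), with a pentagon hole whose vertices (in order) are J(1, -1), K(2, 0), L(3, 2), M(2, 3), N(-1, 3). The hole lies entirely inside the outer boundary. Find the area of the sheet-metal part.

Outer boundary:
Apply the surveyor's formula: 2A = Σ (x_i·y_{i+1} − x_{i+1}·y_i), indices taken mod 6.
V_1→V_2: (6)(4) − (-6)(5) = 54
V_2→V_3: (-6)(-1) − (-5)(4) = 26
V_3→V_4: (-5)(-4) − (4)(-1) = 24
V_4→V_5: (4)(-1) − (5)(-4) = 16
V_5→V_6: (5)(1) − (6)(-1) = 11
V_6→V_1: (6)(5) − (6)(1) = 24
Σ = 155
Area = |Σ|/2 = 77.5.
Hole:
Σ = (2) + (4) + (5) + (9) + (-2) = 18
Area = |Σ|/2 = 9.
Net area = 77.5 − 9 = 68.5.

68.5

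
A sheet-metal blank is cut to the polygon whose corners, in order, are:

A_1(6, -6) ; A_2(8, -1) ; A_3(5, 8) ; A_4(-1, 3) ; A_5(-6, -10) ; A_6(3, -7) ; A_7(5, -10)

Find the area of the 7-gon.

134.5

Apply the shoelace (surveyor's) formula: 2A = Σ (x_i·y_{i+1} − x_{i+1}·y_i), indices taken mod 7.
Σ = (42) + (69) + (23) + (28) + (72) + (5) + (30) = 269
Area = |Σ|/2 = 134.5.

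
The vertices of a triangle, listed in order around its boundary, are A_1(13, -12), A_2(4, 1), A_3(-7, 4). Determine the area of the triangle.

58

Cross-terms: 61, 23, 32  ⇒  Σ = 116
Area = |Σ|/2 = 58.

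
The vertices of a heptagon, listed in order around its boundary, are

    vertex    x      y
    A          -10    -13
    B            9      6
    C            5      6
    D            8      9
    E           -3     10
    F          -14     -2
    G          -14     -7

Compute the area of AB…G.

Apply Gauss's area formula: 2A = Σ (x_i·y_{i+1} − x_{i+1}·y_i), indices taken mod 7.
Σ = (57) + (24) + (-3) + (107) + (146) + (70) + (112) = 513
Area = |Σ|/2 = 256.5.

256.5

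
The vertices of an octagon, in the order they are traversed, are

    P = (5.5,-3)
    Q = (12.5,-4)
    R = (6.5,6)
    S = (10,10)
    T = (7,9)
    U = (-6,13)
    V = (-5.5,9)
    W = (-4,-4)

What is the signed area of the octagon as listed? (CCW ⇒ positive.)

Apply the surveyor's formula: 2A = Σ (x_i·y_{i+1} − x_{i+1}·y_i), indices taken mod 8.
Σ = (15.5) + (101) + (5) + (20) + (145) + (17.5) + (58) + (34) = 396
Signed area = Σ/2 = 198 (positive ⇒ counter-clockwise traversal).

198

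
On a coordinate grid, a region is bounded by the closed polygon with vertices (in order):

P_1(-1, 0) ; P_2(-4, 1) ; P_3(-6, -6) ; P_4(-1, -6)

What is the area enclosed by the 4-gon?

26.5

Σ = (-1) + (30) + (30) + (-6) = 53
Area = |Σ|/2 = 26.5.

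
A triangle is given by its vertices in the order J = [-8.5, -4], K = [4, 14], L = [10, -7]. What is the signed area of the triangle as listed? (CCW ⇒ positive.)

Σ = (-103) + (-168) + (-99.5) = -370.5
Signed area = Σ/2 = -185.25 (negative ⇒ clockwise traversal).

-185.25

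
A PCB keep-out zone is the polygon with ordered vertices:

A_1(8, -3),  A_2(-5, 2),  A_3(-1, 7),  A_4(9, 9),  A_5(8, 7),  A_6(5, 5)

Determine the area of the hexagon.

81.5

Apply Gauss's area formula: 2A = Σ (x_i·y_{i+1} − x_{i+1}·y_i), indices taken mod 6.
Σ = (1) + (-33) + (-72) + (-9) + (5) + (-55) = -163
Area = |Σ|/2 = 81.5.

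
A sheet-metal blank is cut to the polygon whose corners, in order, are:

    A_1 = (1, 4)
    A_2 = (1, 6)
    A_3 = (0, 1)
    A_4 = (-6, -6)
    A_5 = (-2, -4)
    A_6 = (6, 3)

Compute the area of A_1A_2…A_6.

30

Σ = (2) + (1) + (6) + (12) + (18) + (21) = 60
Area = |Σ|/2 = 30.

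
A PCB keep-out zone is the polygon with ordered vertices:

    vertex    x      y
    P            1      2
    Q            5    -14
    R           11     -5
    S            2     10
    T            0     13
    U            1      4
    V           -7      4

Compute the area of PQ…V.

126

Apply the shoelace (surveyor's) formula: 2A = Σ (x_i·y_{i+1} − x_{i+1}·y_i), indices taken mod 7.
P→Q: (1)(-14) − (5)(2) = -24
Q→R: (5)(-5) − (11)(-14) = 129
R→S: (11)(10) − (2)(-5) = 120
S→T: (2)(13) − (0)(10) = 26
T→U: (0)(4) − (1)(13) = -13
U→V: (1)(4) − (-7)(4) = 32
V→P: (-7)(2) − (1)(4) = -18
Σ = 252
Area = |Σ|/2 = 126.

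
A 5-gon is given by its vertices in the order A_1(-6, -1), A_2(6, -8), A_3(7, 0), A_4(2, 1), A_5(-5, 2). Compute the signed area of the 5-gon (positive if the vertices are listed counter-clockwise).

Apply Gauss's area formula: 2A = Σ (x_i·y_{i+1} − x_{i+1}·y_i), indices taken mod 5.
Cross-terms: 54, 56, 7, 9, 17  ⇒  Σ = 143
Signed area = Σ/2 = 71.5 (positive ⇒ counter-clockwise traversal).

71.5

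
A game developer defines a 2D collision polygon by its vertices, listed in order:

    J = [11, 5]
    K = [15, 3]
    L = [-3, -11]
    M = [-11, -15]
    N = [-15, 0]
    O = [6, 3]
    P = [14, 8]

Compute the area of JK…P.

278

Σ = (-42) + (-156) + (-76) + (-225) + (-45) + (6) + (-18) = -556
Area = |Σ|/2 = 278.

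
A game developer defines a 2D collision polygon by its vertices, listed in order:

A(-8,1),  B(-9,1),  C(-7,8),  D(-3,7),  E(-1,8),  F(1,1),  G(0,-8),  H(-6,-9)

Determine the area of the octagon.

Σ = (1) + (-65) + (-25) + (-17) + (-9) + (-8) + (-48) + (-78) = -249
Area = |Σ|/2 = 124.5.

124.5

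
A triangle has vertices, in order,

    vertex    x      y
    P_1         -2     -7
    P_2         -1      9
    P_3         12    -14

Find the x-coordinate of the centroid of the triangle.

Apply the surveyor's formula. First the cross-terms c_i = x_i·y_{i+1} − x_{i+1}·y_i:
  -25, -94, -112  ⇒  2A = -231, A = -115.5.
Then Σ (x_i + x_{i+1})·c_i = -2079, so x̄ = -2079 / (6·(-115.5)) = 3.

3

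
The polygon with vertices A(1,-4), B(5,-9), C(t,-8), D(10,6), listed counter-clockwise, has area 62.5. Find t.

8

Write out the shoelace sum; only the two edges meeting at C involve t:
2·Area = [(5·(-8) − t·(-9)) + (t·6 − 10·(-8))] + -35
       = 15·t + 5 = 125
⇒ t = 8.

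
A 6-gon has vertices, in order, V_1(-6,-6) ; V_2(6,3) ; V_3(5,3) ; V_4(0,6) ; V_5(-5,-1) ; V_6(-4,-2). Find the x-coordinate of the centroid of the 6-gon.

Apply the shoelace (surveyor's) formula. First the cross-terms c_i = x_i·y_{i+1} − x_{i+1}·y_i:
  18, 3, 30, 30, 6, 12  ⇒  2A = 99, A = 49.5.
Then Σ (x_i + x_{i+1})·c_i = -141, so x̄ = -141 / (6·49.5) = -47/99.

-47/99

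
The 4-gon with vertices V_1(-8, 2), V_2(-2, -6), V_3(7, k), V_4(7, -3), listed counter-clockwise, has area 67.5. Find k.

The doubled signed area Σ (x_i y_{i+1} − x_{i+1} y_i) is linear in k.
With k=0 it equals 63; the coefficient of k is -9 (from the two edges through V_3).
So -9·k + 63 = 2·67.5 = 135 ⇒ k = -8.

-8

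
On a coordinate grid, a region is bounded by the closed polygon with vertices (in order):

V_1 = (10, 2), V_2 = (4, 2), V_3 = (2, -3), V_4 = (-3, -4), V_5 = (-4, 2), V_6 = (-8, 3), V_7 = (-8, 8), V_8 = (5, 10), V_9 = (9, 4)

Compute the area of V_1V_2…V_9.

145.5

Σ = (12) + (-16) + (-17) + (-22) + (4) + (-40) + (-120) + (-70) + (-22) = -291
Area = |Σ|/2 = 145.5.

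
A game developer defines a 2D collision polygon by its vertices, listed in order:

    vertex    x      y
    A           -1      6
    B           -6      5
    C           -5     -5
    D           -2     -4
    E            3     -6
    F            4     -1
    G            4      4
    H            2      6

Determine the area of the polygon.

97.5

Apply the shoelace formula: 2A = Σ (x_i·y_{i+1} − x_{i+1}·y_i), indices taken mod 8.
A→B: (-1)(5) − (-6)(6) = 31
B→C: (-6)(-5) − (-5)(5) = 55
C→D: (-5)(-4) − (-2)(-5) = 10
D→E: (-2)(-6) − (3)(-4) = 24
E→F: (3)(-1) − (4)(-6) = 21
F→G: (4)(4) − (4)(-1) = 20
G→H: (4)(6) − (2)(4) = 16
H→A: (2)(6) − (-1)(6) = 18
Σ = 195
Area = |Σ|/2 = 97.5.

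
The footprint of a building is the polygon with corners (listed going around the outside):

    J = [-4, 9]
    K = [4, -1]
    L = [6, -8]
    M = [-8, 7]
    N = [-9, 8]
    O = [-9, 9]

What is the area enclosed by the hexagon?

Apply the shoelace formula: 2A = Σ (x_i·y_{i+1} − x_{i+1}·y_i), indices taken mod 6.
Σ = (-32) + (-26) + (-22) + (-1) + (-9) + (-45) = -135
Area = |Σ|/2 = 67.5.

67.5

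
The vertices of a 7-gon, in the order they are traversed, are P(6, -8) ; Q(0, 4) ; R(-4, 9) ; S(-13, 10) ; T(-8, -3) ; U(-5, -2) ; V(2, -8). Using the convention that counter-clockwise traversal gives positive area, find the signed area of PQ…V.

Apply the shoelace formula: 2A = Σ (x_i·y_{i+1} − x_{i+1}·y_i), indices taken mod 7.
P→Q: (6)(4) − (0)(-8) = 24
Q→R: (0)(9) − (-4)(4) = 16
R→S: (-4)(10) − (-13)(9) = 77
S→T: (-13)(-3) − (-8)(10) = 119
T→U: (-8)(-2) − (-5)(-3) = 1
U→V: (-5)(-8) − (2)(-2) = 44
V→P: (2)(-8) − (6)(-8) = 32
Σ = 313
Signed area = Σ/2 = 156.5 (positive ⇒ counter-clockwise traversal).

156.5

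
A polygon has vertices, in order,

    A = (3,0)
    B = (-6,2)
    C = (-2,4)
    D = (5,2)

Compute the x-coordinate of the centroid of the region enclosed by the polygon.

-1/6

Apply the shoelace (surveyor's) formula. First the cross-terms c_i = x_i·y_{i+1} − x_{i+1}·y_i:
  6, -20, -24, -6  ⇒  2A = -44, A = -22.
Then Σ (x_i + x_{i+1})·c_i = 22, so x̄ = 22 / (6·(-22)) = -1/6.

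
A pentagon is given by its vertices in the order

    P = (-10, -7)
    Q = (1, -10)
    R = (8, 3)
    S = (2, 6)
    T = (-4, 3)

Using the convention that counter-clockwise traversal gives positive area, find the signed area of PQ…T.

160

Apply Gauss's area formula: 2A = Σ (x_i·y_{i+1} − x_{i+1}·y_i), indices taken mod 5.
Σ = (107) + (83) + (42) + (30) + (58) = 320
Signed area = Σ/2 = 160 (positive ⇒ counter-clockwise traversal).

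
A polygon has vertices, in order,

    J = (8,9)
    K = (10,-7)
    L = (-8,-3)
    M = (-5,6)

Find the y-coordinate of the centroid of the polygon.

Apply the shoelace formula. First the cross-terms c_i = x_i·y_{i+1} − x_{i+1}·y_i:
  -146, -86, -63, -93  ⇒  2A = -388, A = -194.
Then Σ (y_i + y_{i+1})·c_i = -1016, so ȳ = -1016 / (6·(-194)) = 254/291.

254/291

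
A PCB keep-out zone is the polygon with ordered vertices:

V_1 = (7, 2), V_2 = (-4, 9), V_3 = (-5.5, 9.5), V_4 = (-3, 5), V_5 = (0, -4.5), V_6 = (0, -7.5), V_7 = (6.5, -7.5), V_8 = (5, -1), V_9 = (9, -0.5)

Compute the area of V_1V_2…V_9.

102.375

Apply the shoelace (surveyor's) formula: 2A = Σ (x_i·y_{i+1} − x_{i+1}·y_i), indices taken mod 9.
Σ = (71) + (11.5) + (1) + (13.5) + (0) + (48.75) + (31) + (6.5) + (21.5) = 204.75
Area = |Σ|/2 = 102.375.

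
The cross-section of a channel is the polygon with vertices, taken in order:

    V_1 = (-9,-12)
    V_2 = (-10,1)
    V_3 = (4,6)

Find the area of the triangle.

Apply the shoelace (surveyor's) formula: 2A = Σ (x_i·y_{i+1} − x_{i+1}·y_i), indices taken mod 3.
V_1→V_2: (-9)(1) − (-10)(-12) = -129
V_2→V_3: (-10)(6) − (4)(1) = -64
V_3→V_1: (4)(-12) − (-9)(6) = 6
Σ = -187
Area = |Σ|/2 = 93.5.

93.5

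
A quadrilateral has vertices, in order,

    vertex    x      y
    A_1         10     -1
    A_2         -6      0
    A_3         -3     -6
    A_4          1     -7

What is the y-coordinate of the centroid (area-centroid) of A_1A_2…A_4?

Apply the shoelace formula. First the cross-terms c_i = x_i·y_{i+1} − x_{i+1}·y_i:
  -6, 36, 27, 69  ⇒  2A = 126, A = 63.
Then Σ (y_i + y_{i+1})·c_i = -1113, so ȳ = -1113 / (6·63) = -53/18.

-53/18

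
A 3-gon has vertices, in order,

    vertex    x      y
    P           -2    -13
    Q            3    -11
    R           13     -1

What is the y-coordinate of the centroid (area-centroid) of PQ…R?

Apply the surveyor's formula. First the cross-terms c_i = x_i·y_{i+1} − x_{i+1}·y_i:
  61, 140, -171  ⇒  2A = 30, A = 15.
Then Σ (y_i + y_{i+1})·c_i = -750, so ȳ = -750 / (6·15) = -25/3.

-25/3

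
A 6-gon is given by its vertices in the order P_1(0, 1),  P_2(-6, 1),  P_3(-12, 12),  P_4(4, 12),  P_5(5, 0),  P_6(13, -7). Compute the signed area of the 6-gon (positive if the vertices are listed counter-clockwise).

Apply Gauss's area formula: 2A = Σ (x_i·y_{i+1} − x_{i+1}·y_i), indices taken mod 6.
Σ = (6) + (-60) + (-192) + (-60) + (-35) + (13) = -328
Signed area = Σ/2 = -164 (negative ⇒ clockwise traversal).

-164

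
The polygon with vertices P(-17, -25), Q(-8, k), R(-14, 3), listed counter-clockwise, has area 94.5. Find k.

-4

Write out the shoelace sum; only the two edges meeting at Q involve k:
2·Area = [((-17)·k − (-8)·(-25)) + ((-8)·3 − (-14)·k)] + 401
       = -3·k + 177 = 189
⇒ k = -4.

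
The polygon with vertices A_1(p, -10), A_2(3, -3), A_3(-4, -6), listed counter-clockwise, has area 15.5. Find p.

The doubled signed area Σ (x_i y_{i+1} − x_{i+1} y_i) is linear in p.
With p=0 it equals 40; the coefficient of p is 3 (from the two edges through A_1).
So 3·p + 40 = 2·15.5 = 31 ⇒ p = -3.

-3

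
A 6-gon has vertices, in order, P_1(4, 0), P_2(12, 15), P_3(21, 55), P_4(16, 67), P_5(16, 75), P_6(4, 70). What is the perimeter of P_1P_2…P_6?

|P_1P_2| = √((8)² + (15)²) = √289 = 17
|P_2P_3| = √((9)² + (40)²) = √1681 = 41
|P_3P_4| = √((-5)² + (12)²) = √169 = 13
|P_4P_5| = √((0)² + (8)²) = √64 = 8
|P_5P_6| = √((-12)² + (-5)²) = √169 = 13
|P_6P_1| = √((0)² + (-70)²) = √4900 = 70
Perimeter = 17 + 41 + 13 + 8 + 13 + 70 = 162.

162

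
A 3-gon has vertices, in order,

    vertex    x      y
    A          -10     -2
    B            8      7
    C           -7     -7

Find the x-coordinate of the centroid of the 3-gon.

Apply Gauss's area formula. First the cross-terms c_i = x_i·y_{i+1} − x_{i+1}·y_i:
  -54, -7, -56  ⇒  2A = -117, A = -58.5.
Then Σ (x_i + x_{i+1})·c_i = 1053, so x̄ = 1053 / (6·(-58.5)) = -3.

-3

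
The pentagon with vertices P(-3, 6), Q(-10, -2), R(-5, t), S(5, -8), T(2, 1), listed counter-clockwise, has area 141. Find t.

Write out the shoelace sum; only the two edges meeting at R involve t:
2·Area = [((-10)·t − (-5)·(-2)) + ((-5)·(-8) − 5·t)] + 102
       = -15·t + 132 = 282
⇒ t = -10.

-10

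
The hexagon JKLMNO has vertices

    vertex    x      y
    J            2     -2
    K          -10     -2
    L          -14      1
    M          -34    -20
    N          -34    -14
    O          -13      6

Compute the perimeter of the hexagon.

|JK| = √((-12)² + (0)²) = √144 = 12
|KL| = √((-4)² + (3)²) = √25 = 5
|LM| = √((-20)² + (-21)²) = √841 = 29
|MN| = √((0)² + (6)²) = √36 = 6
|NO| = √((21)² + (20)²) = √841 = 29
|OJ| = √((15)² + (-8)²) = √289 = 17
Perimeter = 12 + 5 + 29 + 6 + 29 + 17 = 98.

98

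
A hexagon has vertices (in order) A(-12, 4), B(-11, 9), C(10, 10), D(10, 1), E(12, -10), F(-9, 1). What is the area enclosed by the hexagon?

Apply the surveyor's formula: 2A = Σ (x_i·y_{i+1} − x_{i+1}·y_i), indices taken mod 6.
Σ = (-64) + (-200) + (-90) + (-112) + (-78) + (-24) = -568
Area = |Σ|/2 = 284.

284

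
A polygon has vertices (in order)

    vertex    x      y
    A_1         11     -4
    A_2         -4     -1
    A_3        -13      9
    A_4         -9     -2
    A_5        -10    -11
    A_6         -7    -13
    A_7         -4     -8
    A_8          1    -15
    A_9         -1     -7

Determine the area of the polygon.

Σ = (-27) + (-49) + (107) + (79) + (53) + (4) + (68) + (-22) + (81) = 294
Area = |Σ|/2 = 147.

147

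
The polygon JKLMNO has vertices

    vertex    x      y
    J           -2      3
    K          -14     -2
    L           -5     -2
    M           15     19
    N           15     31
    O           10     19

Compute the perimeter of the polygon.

|JK| = √((-12)² + (-5)²) = √169 = 13
|KL| = √((9)² + (0)²) = √81 = 9
|LM| = √((20)² + (21)²) = √841 = 29
|MN| = √((0)² + (12)²) = √144 = 12
|NO| = √((-5)² + (-12)²) = √169 = 13
|OJ| = √((-12)² + (-16)²) = √400 = 20
Perimeter = 13 + 9 + 29 + 12 + 13 + 20 = 96.

96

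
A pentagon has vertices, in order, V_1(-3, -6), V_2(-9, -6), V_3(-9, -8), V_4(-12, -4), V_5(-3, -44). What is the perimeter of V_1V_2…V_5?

92

|V_1V_2| = √((-6)² + (0)²) = √36 = 6
|V_2V_3| = √((0)² + (-2)²) = √4 = 2
|V_3V_4| = √((-3)² + (4)²) = √25 = 5
|V_4V_5| = √((9)² + (-40)²) = √1681 = 41
|V_5V_1| = √((0)² + (38)²) = √1444 = 38
Perimeter = 6 + 2 + 5 + 41 + 38 = 92.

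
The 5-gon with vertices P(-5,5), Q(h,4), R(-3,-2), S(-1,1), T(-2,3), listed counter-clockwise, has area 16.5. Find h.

Write out the shoelace sum; only the two edges meeting at Q involve h:
2·Area = [((-5)·4 − h·5) + (h·(-2) − (-3)·4)] + -1
       = -7·h + -9 = 33
⇒ h = -6.

-6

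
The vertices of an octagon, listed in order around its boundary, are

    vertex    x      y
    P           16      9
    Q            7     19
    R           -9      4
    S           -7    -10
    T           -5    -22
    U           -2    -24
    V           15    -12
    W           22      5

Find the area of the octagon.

789.5

P→Q: (16)(19) − (7)(9) = 241
Q→R: (7)(4) − (-9)(19) = 199
R→S: (-9)(-10) − (-7)(4) = 118
S→T: (-7)(-22) − (-5)(-10) = 104
T→U: (-5)(-24) − (-2)(-22) = 76
U→V: (-2)(-12) − (15)(-24) = 384
V→W: (15)(5) − (22)(-12) = 339
W→P: (22)(9) − (16)(5) = 118
Σ = 1579
Area = |Σ|/2 = 789.5.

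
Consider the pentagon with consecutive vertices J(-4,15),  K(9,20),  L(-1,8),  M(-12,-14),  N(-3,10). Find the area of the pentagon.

J→K: (-4)(20) − (9)(15) = -215
K→L: (9)(8) − (-1)(20) = 92
L→M: (-1)(-14) − (-12)(8) = 110
M→N: (-12)(10) − (-3)(-14) = -162
N→J: (-3)(15) − (-4)(10) = -5
Σ = -180
Area = |Σ|/2 = 90.

90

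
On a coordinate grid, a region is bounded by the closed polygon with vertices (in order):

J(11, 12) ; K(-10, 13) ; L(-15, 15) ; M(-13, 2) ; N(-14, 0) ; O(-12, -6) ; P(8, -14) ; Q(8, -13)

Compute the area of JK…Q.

Apply the shoelace formula: 2A = Σ (x_i·y_{i+1} − x_{i+1}·y_i), indices taken mod 8.
J→K: (11)(13) − (-10)(12) = 263
K→L: (-10)(15) − (-15)(13) = 45
L→M: (-15)(2) − (-13)(15) = 165
M→N: (-13)(0) − (-14)(2) = 28
N→O: (-14)(-6) − (-12)(0) = 84
O→P: (-12)(-14) − (8)(-6) = 216
P→Q: (8)(-13) − (8)(-14) = 8
Q→J: (8)(12) − (11)(-13) = 239
Σ = 1048
Area = |Σ|/2 = 524.

524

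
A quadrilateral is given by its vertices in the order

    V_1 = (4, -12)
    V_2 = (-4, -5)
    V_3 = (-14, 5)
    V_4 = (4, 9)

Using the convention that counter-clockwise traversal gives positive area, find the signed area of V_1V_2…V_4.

Apply Gauss's area formula: 2A = Σ (x_i·y_{i+1} − x_{i+1}·y_i), indices taken mod 4.
Σ = (-68) + (-90) + (-146) + (-84) = -388
Signed area = Σ/2 = -194 (negative ⇒ clockwise traversal).

-194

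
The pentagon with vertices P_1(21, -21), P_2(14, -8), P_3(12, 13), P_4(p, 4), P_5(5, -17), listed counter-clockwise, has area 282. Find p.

Write out the shoelace sum; only the two edges meeting at P_4 involve p:
2·Area = [(12·4 − p·13) + (p·(-17) − 5·4)] + 656
       = -30·p + 684 = 564
⇒ p = 4.

4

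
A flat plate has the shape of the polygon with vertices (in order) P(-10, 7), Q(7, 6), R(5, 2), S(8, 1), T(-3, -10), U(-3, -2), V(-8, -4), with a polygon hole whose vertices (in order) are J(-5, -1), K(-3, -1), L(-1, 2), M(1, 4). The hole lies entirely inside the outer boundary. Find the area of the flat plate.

164.5

Outer boundary:
Σ = (-109) + (-16) + (-11) + (-77) + (-24) + (-4) + (-96) = -337
Area = |Σ|/2 = 168.5.
Hole:
J→K: (-5)(-1) − (-3)(-1) = 2
K→L: (-3)(2) − (-1)(-1) = -7
L→M: (-1)(4) − (1)(2) = -6
M→J: (1)(-1) − (-5)(4) = 19
Σ = 8
Area = |Σ|/2 = 4.
Net area = 168.5 − 4 = 164.5.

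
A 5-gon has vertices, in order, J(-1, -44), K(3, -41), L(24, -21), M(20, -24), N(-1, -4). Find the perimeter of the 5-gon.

|JK| = √((4)² + (3)²) = √25 = 5
|KL| = √((21)² + (20)²) = √841 = 29
|LM| = √((-4)² + (-3)²) = √25 = 5
|MN| = √((-21)² + (20)²) = √841 = 29
|NJ| = √((0)² + (-40)²) = √1600 = 40
Perimeter = 5 + 29 + 5 + 29 + 40 = 108.

108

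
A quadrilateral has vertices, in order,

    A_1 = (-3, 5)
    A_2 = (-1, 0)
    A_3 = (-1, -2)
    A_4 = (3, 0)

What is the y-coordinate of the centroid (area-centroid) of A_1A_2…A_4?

1

Apply Gauss's area formula. First the cross-terms c_i = x_i·y_{i+1} − x_{i+1}·y_i:
  5, 2, 6, 15  ⇒  2A = 28, A = 14.
Then Σ (y_i + y_{i+1})·c_i = 84, so ȳ = 84 / (6·14) = 1.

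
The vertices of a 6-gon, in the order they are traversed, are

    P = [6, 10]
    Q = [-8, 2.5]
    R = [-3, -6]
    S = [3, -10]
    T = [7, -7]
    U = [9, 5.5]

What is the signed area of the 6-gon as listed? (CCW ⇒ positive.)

203

Apply the shoelace (surveyor's) formula: 2A = Σ (x_i·y_{i+1} − x_{i+1}·y_i), indices taken mod 6.
P→Q: (6)(2.5) − (-8)(10) = 95
Q→R: (-8)(-6) − (-3)(2.5) = 55.5
R→S: (-3)(-10) − (3)(-6) = 48
S→T: (3)(-7) − (7)(-10) = 49
T→U: (7)(5.5) − (9)(-7) = 101.5
U→P: (9)(10) − (6)(5.5) = 57
Σ = 406
Signed area = Σ/2 = 203 (positive ⇒ counter-clockwise traversal).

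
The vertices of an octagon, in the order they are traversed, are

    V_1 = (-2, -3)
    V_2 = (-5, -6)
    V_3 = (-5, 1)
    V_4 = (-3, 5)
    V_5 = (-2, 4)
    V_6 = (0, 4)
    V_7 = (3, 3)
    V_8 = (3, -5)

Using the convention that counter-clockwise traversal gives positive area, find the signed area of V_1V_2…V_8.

-62.5

Apply Gauss's area formula: 2A = Σ (x_i·y_{i+1} − x_{i+1}·y_i), indices taken mod 8.
V_1→V_2: (-2)(-6) − (-5)(-3) = -3
V_2→V_3: (-5)(1) − (-5)(-6) = -35
V_3→V_4: (-5)(5) − (-3)(1) = -22
V_4→V_5: (-3)(4) − (-2)(5) = -2
V_5→V_6: (-2)(4) − (0)(4) = -8
V_6→V_7: (0)(3) − (3)(4) = -12
V_7→V_8: (3)(-5) − (3)(3) = -24
V_8→V_1: (3)(-3) − (-2)(-5) = -19
Σ = -125
Signed area = Σ/2 = -62.5 (negative ⇒ clockwise traversal).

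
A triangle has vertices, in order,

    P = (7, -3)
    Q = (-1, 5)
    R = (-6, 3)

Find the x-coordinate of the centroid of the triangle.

Apply the shoelace formula. First the cross-terms c_i = x_i·y_{i+1} − x_{i+1}·y_i:
  32, 27, -3  ⇒  2A = 56, A = 28.
Then Σ (x_i + x_{i+1})·c_i = 0, so x̄ = 0 / (6·28) = 0.

0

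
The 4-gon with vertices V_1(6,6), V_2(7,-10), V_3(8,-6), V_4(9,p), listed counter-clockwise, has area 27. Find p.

Write out the shoelace sum; only the two edges meeting at V_4 involve p:
2·Area = [(8·p − 9·(-6)) + (9·6 − 6·p)] + -64
       = 2·p + 44 = 54
⇒ p = 5.

5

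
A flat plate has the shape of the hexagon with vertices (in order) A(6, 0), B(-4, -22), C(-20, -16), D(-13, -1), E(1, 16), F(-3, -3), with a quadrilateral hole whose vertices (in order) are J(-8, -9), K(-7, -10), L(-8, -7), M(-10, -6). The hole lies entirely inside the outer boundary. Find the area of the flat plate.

Outer boundary:
Apply the shoelace formula: 2A = Σ (x_i·y_{i+1} − x_{i+1}·y_i), indices taken mod 6.
Σ = (-132) + (-376) + (-188) + (-207) + (45) + (18) = -840
Area = |Σ|/2 = 420.
Hole:
Apply the surveyor's formula: 2A = Σ (x_i·y_{i+1} − x_{i+1}·y_i), indices taken mod 4.
Cross-terms: 17, -31, -22, 42  ⇒  Σ = 6
Area = |Σ|/2 = 3.
Net area = 420 − 3 = 417.

417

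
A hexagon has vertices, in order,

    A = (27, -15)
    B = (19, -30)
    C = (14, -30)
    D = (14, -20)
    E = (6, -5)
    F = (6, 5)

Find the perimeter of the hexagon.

|AB| = √((-8)² + (-15)²) = √289 = 17
|BC| = √((-5)² + (0)²) = √25 = 5
|CD| = √((0)² + (10)²) = √100 = 10
|DE| = √((-8)² + (15)²) = √289 = 17
|EF| = √((0)² + (10)²) = √100 = 10
|FA| = √((21)² + (-20)²) = √841 = 29
Perimeter = 17 + 5 + 10 + 17 + 10 + 29 = 88.

88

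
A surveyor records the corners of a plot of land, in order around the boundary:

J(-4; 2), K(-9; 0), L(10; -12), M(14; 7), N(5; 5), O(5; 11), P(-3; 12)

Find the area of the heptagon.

282

Σ = (18) + (108) + (238) + (35) + (30) + (93) + (42) = 564
Area = |Σ|/2 = 282.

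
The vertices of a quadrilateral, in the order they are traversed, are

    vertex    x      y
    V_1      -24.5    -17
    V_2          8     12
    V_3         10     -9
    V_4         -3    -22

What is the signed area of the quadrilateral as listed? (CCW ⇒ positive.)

-542.5

Σ = (-158) + (-192) + (-247) + (-488) = -1085
Signed area = Σ/2 = -542.5 (negative ⇒ clockwise traversal).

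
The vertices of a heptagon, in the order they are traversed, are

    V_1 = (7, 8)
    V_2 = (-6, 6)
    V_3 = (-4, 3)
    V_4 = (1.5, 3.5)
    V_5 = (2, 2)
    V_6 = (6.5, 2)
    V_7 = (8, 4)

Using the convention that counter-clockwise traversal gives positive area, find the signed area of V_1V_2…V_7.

Apply Gauss's area formula: 2A = Σ (x_i·y_{i+1} − x_{i+1}·y_i), indices taken mod 7.
V_1→V_2: (7)(6) − (-6)(8) = 90
V_2→V_3: (-6)(3) − (-4)(6) = 6
V_3→V_4: (-4)(3.5) − (1.5)(3) = -18.5
V_4→V_5: (1.5)(2) − (2)(3.5) = -4
V_5→V_6: (2)(2) − (6.5)(2) = -9
V_6→V_7: (6.5)(4) − (8)(2) = 10
V_7→V_1: (8)(8) − (7)(4) = 36
Σ = 110.5
Signed area = Σ/2 = 55.25 (positive ⇒ counter-clockwise traversal).

55.25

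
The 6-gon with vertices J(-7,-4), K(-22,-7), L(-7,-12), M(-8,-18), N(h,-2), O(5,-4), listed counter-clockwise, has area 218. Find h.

18

Write out the shoelace sum; only the two edges meeting at N involve h:
2·Area = [((-8)·(-2) − h·(-18)) + (h·(-4) − 5·(-2))] + 158
       = 14·h + 184 = 436
⇒ h = 18.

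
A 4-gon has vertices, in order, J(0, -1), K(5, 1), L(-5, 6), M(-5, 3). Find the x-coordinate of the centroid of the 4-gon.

Apply the shoelace formula. First the cross-terms c_i = x_i·y_{i+1} − x_{i+1}·y_i:
  5, 35, 15, 5  ⇒  2A = 60, A = 30.
Then Σ (x_i + x_{i+1})·c_i = -150, so x̄ = -150 / (6·30) = -5/6.

-5/6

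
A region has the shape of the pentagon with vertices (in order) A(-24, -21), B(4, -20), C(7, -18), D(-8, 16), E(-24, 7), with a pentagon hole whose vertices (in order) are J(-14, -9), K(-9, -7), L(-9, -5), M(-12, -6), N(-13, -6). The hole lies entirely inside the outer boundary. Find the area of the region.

Outer boundary:
Apply the surveyor's formula: 2A = Σ (x_i·y_{i+1} − x_{i+1}·y_i), indices taken mod 5.
Σ = (564) + (68) + (-32) + (328) + (672) = 1600
Area = |Σ|/2 = 800.
Hole:
Cross-terms: 17, -18, -6, -6, 33  ⇒  Σ = 20
Area = |Σ|/2 = 10.
Net area = 800 − 10 = 790.

790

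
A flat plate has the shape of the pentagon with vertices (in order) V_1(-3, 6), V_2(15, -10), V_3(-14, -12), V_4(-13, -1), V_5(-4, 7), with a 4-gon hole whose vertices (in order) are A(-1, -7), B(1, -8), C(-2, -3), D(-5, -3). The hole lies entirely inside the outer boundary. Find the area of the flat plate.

Outer boundary:
V_1→V_2: (-3)(-10) − (15)(6) = -60
V_2→V_3: (15)(-12) − (-14)(-10) = -320
V_3→V_4: (-14)(-1) − (-13)(-12) = -142
V_4→V_5: (-13)(7) − (-4)(-1) = -95
V_5→V_1: (-4)(6) − (-3)(7) = -3
Σ = -620
Area = |Σ|/2 = 310.
Hole:
Σ = (15) + (-19) + (-9) + (32) = 19
Area = |Σ|/2 = 9.5.
Net area = 310 − 9.5 = 300.5.

300.5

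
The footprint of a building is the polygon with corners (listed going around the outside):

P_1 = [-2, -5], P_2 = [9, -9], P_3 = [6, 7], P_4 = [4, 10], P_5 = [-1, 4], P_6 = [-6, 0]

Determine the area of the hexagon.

Apply the shoelace formula: 2A = Σ (x_i·y_{i+1} − x_{i+1}·y_i), indices taken mod 6.
P_1→P_2: (-2)(-9) − (9)(-5) = 63
P_2→P_3: (9)(7) − (6)(-9) = 117
P_3→P_4: (6)(10) − (4)(7) = 32
P_4→P_5: (4)(4) − (-1)(10) = 26
P_5→P_6: (-1)(0) − (-6)(4) = 24
P_6→P_1: (-6)(-5) − (-2)(0) = 30
Σ = 292
Area = |Σ|/2 = 146.

146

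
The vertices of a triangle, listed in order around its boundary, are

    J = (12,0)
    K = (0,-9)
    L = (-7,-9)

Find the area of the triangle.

Apply Gauss's area formula: 2A = Σ (x_i·y_{i+1} − x_{i+1}·y_i), indices taken mod 3.
Σ = (-108) + (-63) + (108) = -63
Area = |Σ|/2 = 31.5.

31.5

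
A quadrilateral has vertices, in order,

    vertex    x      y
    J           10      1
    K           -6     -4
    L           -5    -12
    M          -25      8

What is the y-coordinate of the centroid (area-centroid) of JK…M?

Apply the surveyor's formula. First the cross-terms c_i = x_i·y_{i+1} − x_{i+1}·y_i:
  -34, 52, -340, -105  ⇒  2A = -427, A = -213.5.
Then Σ (y_i + y_{i+1})·c_i = -315, so ȳ = -315 / (6·(-213.5)) = 15/61.

15/61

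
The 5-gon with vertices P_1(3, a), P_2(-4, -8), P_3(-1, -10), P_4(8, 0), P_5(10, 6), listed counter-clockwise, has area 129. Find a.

The doubled signed area Σ (x_i y_{i+1} − x_{i+1} y_i) is linear in a.
With a=0 it equals 118; the coefficient of a is 14 (from the two edges through P_1).
So 14·a + 118 = 2·129 = 258 ⇒ a = 10.

10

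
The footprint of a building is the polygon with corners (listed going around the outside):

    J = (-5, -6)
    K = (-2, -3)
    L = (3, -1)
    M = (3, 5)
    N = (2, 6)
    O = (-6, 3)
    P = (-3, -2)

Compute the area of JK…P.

Apply the surveyor's formula: 2A = Σ (x_i·y_{i+1} − x_{i+1}·y_i), indices taken mod 7.
J→K: (-5)(-3) − (-2)(-6) = 3
K→L: (-2)(-1) − (3)(-3) = 11
L→M: (3)(5) − (3)(-1) = 18
M→N: (3)(6) − (2)(5) = 8
N→O: (2)(3) − (-6)(6) = 42
O→P: (-6)(-2) − (-3)(3) = 21
P→J: (-3)(-6) − (-5)(-2) = 8
Σ = 111
Area = |Σ|/2 = 55.5.

55.5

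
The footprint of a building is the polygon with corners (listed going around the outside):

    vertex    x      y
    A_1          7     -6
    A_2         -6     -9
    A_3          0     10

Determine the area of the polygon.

114.5

Apply the shoelace formula: 2A = Σ (x_i·y_{i+1} − x_{i+1}·y_i), indices taken mod 3.
A_1→A_2: (7)(-9) − (-6)(-6) = -99
A_2→A_3: (-6)(10) − (0)(-9) = -60
A_3→A_1: (0)(-6) − (7)(10) = -70
Σ = -229
Area = |Σ|/2 = 114.5.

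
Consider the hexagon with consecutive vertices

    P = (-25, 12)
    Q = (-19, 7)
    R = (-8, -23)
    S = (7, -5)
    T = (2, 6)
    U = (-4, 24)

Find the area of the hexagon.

711.5

P→Q: (-25)(7) − (-19)(12) = 53
Q→R: (-19)(-23) − (-8)(7) = 493
R→S: (-8)(-5) − (7)(-23) = 201
S→T: (7)(6) − (2)(-5) = 52
T→U: (2)(24) − (-4)(6) = 72
U→P: (-4)(12) − (-25)(24) = 552
Σ = 1423
Area = |Σ|/2 = 711.5.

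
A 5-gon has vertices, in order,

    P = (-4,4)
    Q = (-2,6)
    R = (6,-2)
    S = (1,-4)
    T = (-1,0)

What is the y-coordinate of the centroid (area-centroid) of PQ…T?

Apply Gauss's area formula. First the cross-terms c_i = x_i·y_{i+1} − x_{i+1}·y_i:
  -16, -32, -22, -4, -4  ⇒  2A = -78, A = -39.
Then Σ (y_i + y_{i+1})·c_i = -156, so ȳ = -156 / (6·(-39)) = 2/3.

2/3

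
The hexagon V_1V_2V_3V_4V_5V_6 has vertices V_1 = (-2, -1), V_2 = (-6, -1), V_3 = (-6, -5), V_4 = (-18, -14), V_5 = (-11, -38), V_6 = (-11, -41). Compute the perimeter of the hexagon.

|V_1V_2| = √((-4)² + (0)²) = √16 = 4
|V_2V_3| = √((0)² + (-4)²) = √16 = 4
|V_3V_4| = √((-12)² + (-9)²) = √225 = 15
|V_4V_5| = √((7)² + (-24)²) = √625 = 25
|V_5V_6| = √((0)² + (-3)²) = √9 = 3
|V_6V_1| = √((9)² + (40)²) = √1681 = 41
Perimeter = 4 + 4 + 15 + 25 + 3 + 41 = 92.

92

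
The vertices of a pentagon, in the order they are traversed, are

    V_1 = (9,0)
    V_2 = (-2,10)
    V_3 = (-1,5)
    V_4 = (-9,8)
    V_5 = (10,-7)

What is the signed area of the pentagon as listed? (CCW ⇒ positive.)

V_1→V_2: (9)(10) − (-2)(0) = 90
V_2→V_3: (-2)(5) − (-1)(10) = 0
V_3→V_4: (-1)(8) − (-9)(5) = 37
V_4→V_5: (-9)(-7) − (10)(8) = -17
V_5→V_1: (10)(0) − (9)(-7) = 63
Σ = 173
Signed area = Σ/2 = 86.5 (positive ⇒ counter-clockwise traversal).

86.5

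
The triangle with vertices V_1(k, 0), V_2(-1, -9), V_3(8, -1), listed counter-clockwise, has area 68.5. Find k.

Write out the shoelace sum; only the two edges meeting at V_1 involve k:
2·Area = [(8·0 − k·(-1)) + (k·(-9) − (-1)·0)] + 73
       = -8·k + 73 = 137
⇒ k = -8.

-8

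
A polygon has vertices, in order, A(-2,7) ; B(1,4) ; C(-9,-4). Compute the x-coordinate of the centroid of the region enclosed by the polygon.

-10/3

Apply the shoelace (surveyor's) formula. First the cross-terms c_i = x_i·y_{i+1} − x_{i+1}·y_i:
  -15, 32, -71  ⇒  2A = -54, A = -27.
Then Σ (x_i + x_{i+1})·c_i = 540, so x̄ = 540 / (6·(-27)) = -10/3.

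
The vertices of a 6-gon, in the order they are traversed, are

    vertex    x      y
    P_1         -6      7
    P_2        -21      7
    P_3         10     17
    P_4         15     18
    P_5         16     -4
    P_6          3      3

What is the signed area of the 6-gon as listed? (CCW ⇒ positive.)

-323

P_1→P_2: (-6)(7) − (-21)(7) = 105
P_2→P_3: (-21)(17) − (10)(7) = -427
P_3→P_4: (10)(18) − (15)(17) = -75
P_4→P_5: (15)(-4) − (16)(18) = -348
P_5→P_6: (16)(3) − (3)(-4) = 60
P_6→P_1: (3)(7) − (-6)(3) = 39
Σ = -646
Signed area = Σ/2 = -323 (negative ⇒ clockwise traversal).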